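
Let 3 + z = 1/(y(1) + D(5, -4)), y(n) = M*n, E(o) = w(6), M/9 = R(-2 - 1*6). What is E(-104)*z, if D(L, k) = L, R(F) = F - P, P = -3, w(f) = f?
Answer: -363/20 ≈ -18.150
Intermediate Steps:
R(F) = 3 + F (R(F) = F - 1*(-3) = F + 3 = 3 + F)
M = -45 (M = 9*(3 + (-2 - 1*6)) = 9*(3 + (-2 - 6)) = 9*(3 - 8) = 9*(-5) = -45)
E(o) = 6
y(n) = -45*n
z = -121/40 (z = -3 + 1/(-45*1 + 5) = -3 + 1/(-45 + 5) = -3 + 1/(-40) = -3 - 1/40 = -121/40 ≈ -3.0250)
E(-104)*z = 6*(-121/40) = -363/20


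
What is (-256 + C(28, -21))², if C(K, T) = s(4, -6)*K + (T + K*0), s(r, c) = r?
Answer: 27225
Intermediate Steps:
C(K, T) = T + 4*K (C(K, T) = 4*K + (T + K*0) = 4*K + (T + 0) = 4*K + T = T + 4*K)
(-256 + C(28, -21))² = (-256 + (-21 + 4*28))² = (-256 + (-21 + 112))² = (-256 + 91)² = (-165)² = 27225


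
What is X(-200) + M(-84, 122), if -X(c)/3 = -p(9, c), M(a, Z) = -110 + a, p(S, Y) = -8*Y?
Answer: 4606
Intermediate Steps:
X(c) = -24*c (X(c) = -(-3)*(-8*c) = -24*c)
X(-200) + M(-84, 122) = -24*(-200) + (-110 - 84) = 4800 - 194 = 4606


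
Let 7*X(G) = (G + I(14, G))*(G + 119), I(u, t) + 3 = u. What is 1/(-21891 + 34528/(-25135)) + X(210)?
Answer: 5715600587496/550264813 ≈ 10387.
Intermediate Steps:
I(u, t) = -3 + u
X(G) = (11 + G)*(119 + G)/7 (X(G) = ((G + (-3 + 14))*(G + 119))/7 = ((G + 11)*(119 + G))/7 = ((11 + G)*(119 + G))/7 = (11 + G)*(119 + G)/7)
1/(-21891 + 34528/(-25135)) + X(210) = 1/(-21891 + 34528/(-25135)) + (187 + (1/7)*210**2 + (130/7)*210) = 1/(-21891 + 34528*(-1/25135)) + (187 + (1/7)*44100 + 3900) = 1/(-21891 - 34528/25135) + (187 + 6300 + 3900) = 1/(-550264813/25135) + 10387 = -25135/550264813 + 10387 = 5715600587496/550264813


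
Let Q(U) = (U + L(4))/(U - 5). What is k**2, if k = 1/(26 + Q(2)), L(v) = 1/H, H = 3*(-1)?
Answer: 81/52441 ≈ 0.0015446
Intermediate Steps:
H = -3
L(v) = -1/3 (L(v) = 1/(-3) = -1/3)
Q(U) = (-1/3 + U)/(-5 + U) (Q(U) = (U - 1/3)/(U - 5) = (-1/3 + U)/(-5 + U))
k = 9/229 (k = 1/(26 + (-1/3 + 2)/(-5 + 2)) = 1/(26 + (5/3)/(-3)) = 1/(26 - 1/3*5/3) = 1/(26 - 5/9) = 1/(229/9) = 9/229 ≈ 0.039301)
k**2 = (9/229)**2 = 81/52441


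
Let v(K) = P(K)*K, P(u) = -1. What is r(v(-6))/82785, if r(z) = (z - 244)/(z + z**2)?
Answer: -17/248355 ≈ -6.8450e-5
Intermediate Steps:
v(K) = -K
r(z) = (-244 + z)/(z + z**2)
r(v(-6))/82785 = ((-244 - 1*(-6))/(((-1*(-6)))*(1 - 1*(-6))))/82785 = ((-244 + 6)/(6*(1 + 6)))*(1/82785) = ((1/6)*(-238)/7)*(1/82785) = ((1/6)*(1/7)*(-238))*(1/82785) = -17/3*1/82785 = -17/248355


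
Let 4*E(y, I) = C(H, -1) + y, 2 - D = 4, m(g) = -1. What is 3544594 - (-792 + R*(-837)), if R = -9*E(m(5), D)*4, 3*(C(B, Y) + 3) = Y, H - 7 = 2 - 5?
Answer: 3578029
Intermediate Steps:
H = 4 (H = 7 + (2 - 5) = 7 - 3 = 4)
C(B, Y) = -3 + Y/3
D = -2 (D = 2 - 1*4 = 2 - 4 = -2)
E(y, I) = -⅚ + y/4 (E(y, I) = ((-3 + (⅓)*(-1)) + y)/4 = ((-3 - ⅓) + y)/4 = (-10/3 + y)/4 = -⅚ + y/4)
R = 39 (R = -9*(-⅚ + (¼)*(-1))*4 = -9*(-⅚ - ¼)*4 = -9*(-13/12)*4 = (39/4)*4 = 39)
3544594 - (-792 + R*(-837)) = 3544594 - (-792 + 39*(-837)) = 3544594 - (-792 - 32643) = 3544594 - 1*(-33435) = 3544594 + 33435 = 3578029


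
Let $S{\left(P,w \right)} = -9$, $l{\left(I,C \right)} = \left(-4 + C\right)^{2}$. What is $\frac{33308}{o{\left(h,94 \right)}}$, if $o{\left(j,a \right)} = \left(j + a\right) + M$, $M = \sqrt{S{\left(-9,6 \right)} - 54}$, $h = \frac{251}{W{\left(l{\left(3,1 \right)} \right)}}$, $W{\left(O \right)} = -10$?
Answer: $\frac{229492120}{481021} - \frac{9992400 i \sqrt{7}}{481021} \approx 477.09 - 54.961 i$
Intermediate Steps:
$h = - \frac{251}{10}$ ($h = \frac{251}{-10} = 251 \left(- \frac{1}{10}\right) = - \frac{251}{10} \approx -25.1$)
$M = 3 i \sqrt{7}$ ($M = \sqrt{-9 - 54} = \sqrt{-63} = 3 i \sqrt{7} \approx 7.9373 i$)
$o{\left(j,a \right)} = a + j + 3 i \sqrt{7}$ ($o{\left(j,a \right)} = \left(j + a\right) + 3 i \sqrt{7} = \left(a + j\right) + 3 i \sqrt{7} = a + j + 3 i \sqrt{7}$)
$\frac{33308}{o{\left(h,94 \right)}} = \frac{33308}{94 - \frac{251}{10} + 3 i \sqrt{7}} = \frac{33308}{\frac{689}{10} + 3 i \sqrt{7}}$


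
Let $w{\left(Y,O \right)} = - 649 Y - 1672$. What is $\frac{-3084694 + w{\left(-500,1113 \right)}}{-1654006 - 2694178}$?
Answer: $\frac{1380933}{2174092} \approx 0.63518$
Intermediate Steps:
$w{\left(Y,O \right)} = -1672 - 649 Y$
$\frac{-3084694 + w{\left(-500,1113 \right)}}{-1654006 - 2694178} = \frac{-3084694 - -322828}{-1654006 - 2694178} = \frac{-3084694 + \left(-1672 + 324500\right)}{-4348184} = \left(-3084694 + 322828\right) \left(- \frac{1}{4348184}\right) = \left(-2761866\right) \left(- \frac{1}{4348184}\right) = \frac{1380933}{2174092}$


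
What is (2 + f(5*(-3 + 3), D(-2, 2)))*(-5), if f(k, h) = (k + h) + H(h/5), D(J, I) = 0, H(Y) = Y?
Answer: -10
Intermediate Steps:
f(k, h) = k + 6*h/5 (f(k, h) = (k + h) + h/5 = (h + k) + h*(⅕) = (h + k) + h/5 = k + 6*h/5)
(2 + f(5*(-3 + 3), D(-2, 2)))*(-5) = (2 + (5*(-3 + 3) + (6/5)*0))*(-5) = (2 + (5*0 + 0))*(-5) = (2 + (0 + 0))*(-5) = (2 + 0)*(-5) = 2*(-5) = -10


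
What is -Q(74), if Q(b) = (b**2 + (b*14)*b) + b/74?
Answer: -82141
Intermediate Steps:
Q(b) = 15*b**2 + b/74 (Q(b) = (b**2 + (14*b)*b) + b*(1/74) = (b**2 + 14*b**2) + b/74 = 15*b**2 + b/74)
-Q(74) = -74*(1 + 1110*74)/74 = -74*(1 + 82140)/74 = -74*82141/74 = -1*82141 = -82141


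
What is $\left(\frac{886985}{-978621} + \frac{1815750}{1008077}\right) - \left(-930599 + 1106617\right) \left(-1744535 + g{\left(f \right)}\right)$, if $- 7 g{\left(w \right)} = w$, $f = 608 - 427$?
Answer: $\frac{43276626871869731218859}{140932188831} \approx 3.0707 \cdot 10^{11}$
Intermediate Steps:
$f = 181$
$g{\left(w \right)} = - \frac{w}{7}$
$\left(\frac{886985}{-978621} + \frac{1815750}{1008077}\right) - \left(-930599 + 1106617\right) \left(-1744535 + g{\left(f \right)}\right) = \left(\frac{886985}{-978621} + \frac{1815750}{1008077}\right) - \left(-930599 + 1106617\right) \left(-1744535 - \frac{181}{7}\right) = \left(886985 \left(- \frac{1}{978621}\right) + 1815750 \cdot \frac{1}{1008077}\right) - 176018 \left(-1744535 - \frac{181}{7}\right) = \left(- \frac{886985}{978621} + \frac{1815750}{1008077}\right) - 176018 \left(- \frac{12211926}{7}\right) = \frac{126111700415}{140932188831} - - \frac{2149518790668}{7} = \frac{126111700415}{140932188831} + \frac{2149518790668}{7} = \frac{43276626871869731218859}{140932188831}$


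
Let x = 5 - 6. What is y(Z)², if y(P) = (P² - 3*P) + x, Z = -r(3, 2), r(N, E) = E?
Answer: 81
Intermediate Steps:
x = -1
Z = -2 (Z = -1*2 = -2)
y(P) = -1 + P² - 3*P (y(P) = (P² - 3*P) - 1 = -1 + P² - 3*P)
y(Z)² = (-1 + (-2)² - 3*(-2))² = (-1 + 4 + 6)² = 9² = 81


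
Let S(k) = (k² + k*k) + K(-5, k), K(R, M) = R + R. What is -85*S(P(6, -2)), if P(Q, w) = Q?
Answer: -5270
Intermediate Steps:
K(R, M) = 2*R
S(k) = -10 + 2*k² (S(k) = (k² + k*k) + 2*(-5) = (k² + k²) - 10 = 2*k² - 10 = -10 + 2*k²)
-85*S(P(6, -2)) = -85*(-10 + 2*6²) = -85*(-10 + 2*36) = -85*(-10 + 72) = -85*62 = -5270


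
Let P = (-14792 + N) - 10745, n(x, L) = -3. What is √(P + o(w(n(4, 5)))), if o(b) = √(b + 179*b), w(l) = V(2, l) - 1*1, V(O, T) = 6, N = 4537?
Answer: 3*I*√2330 ≈ 144.81*I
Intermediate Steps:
w(l) = 5 (w(l) = 6 - 1*1 = 6 - 1 = 5)
o(b) = 6*√5*√b (o(b) = √(180*b) = 6*√5*√b)
P = -21000 (P = (-14792 + 4537) - 10745 = -10255 - 10745 = -21000)
√(P + o(w(n(4, 5)))) = √(-21000 + 6*√5*√5) = √(-21000 + 30) = √(-20970) = 3*I*√2330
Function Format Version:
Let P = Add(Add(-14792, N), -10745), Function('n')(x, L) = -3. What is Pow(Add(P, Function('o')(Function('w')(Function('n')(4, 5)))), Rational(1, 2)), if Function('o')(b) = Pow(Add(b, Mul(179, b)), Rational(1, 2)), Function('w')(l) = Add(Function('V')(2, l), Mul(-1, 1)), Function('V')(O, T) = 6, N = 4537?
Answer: Mul(3, I, Pow(2330, Rational(1, 2))) ≈ Mul(144.81, I)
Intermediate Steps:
Function('w')(l) = 5 (Function('w')(l) = Add(6, Mul(-1, 1)) = Add(6, -1) = 5)
Function('o')(b) = Mul(6, Pow(5, Rational(1, 2)), Pow(b, Rational(1, 2))) (Function('o')(b) = Pow(Mul(180, b), Rational(1, 2)) = Mul(6, Pow(5, Rational(1, 2)), Pow(b, Rational(1, 2))))
P = -21000 (P = Add(Add(-14792, 4537), -10745) = Add(-10255, -10745) = -21000)
Pow(Add(P, Function('o')(Function('w')(Function('n')(4, 5)))), Rational(1, 2)) = Pow(Add(-21000, Mul(6, Pow(5, Rational(1, 2)), Pow(5, Rational(1, 2)))), Rational(1, 2)) = Pow(Add(-21000, 30), Rational(1, 2)) = Pow(-20970, Rational(1, 2)) = Mul(3, I, Pow(2330, Rational(1, 2)))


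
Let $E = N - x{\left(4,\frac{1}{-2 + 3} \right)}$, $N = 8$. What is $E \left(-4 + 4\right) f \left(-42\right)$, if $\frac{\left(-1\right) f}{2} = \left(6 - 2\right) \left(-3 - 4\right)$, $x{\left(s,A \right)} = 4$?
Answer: $0$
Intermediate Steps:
$f = 56$ ($f = - 2 \left(6 - 2\right) \left(-3 - 4\right) = - 2 \cdot 4 \left(-7\right) = \left(-2\right) \left(-28\right) = 56$)
$E = 4$ ($E = 8 - 4 = 4$)
$E \left(-4 + 4\right) f \left(-42\right) = 4 \left(-4 + 4\right) 56 \left(-42\right) = 4 \cdot 0 \cdot 56 \left(-42\right) = 4 \cdot 0 \left(-42\right) = 0 \left(-42\right) = 0$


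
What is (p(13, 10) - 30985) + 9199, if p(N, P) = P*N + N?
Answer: -21643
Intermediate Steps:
p(N, P) = N + N*P (p(N, P) = N*P + N = N + N*P)
(p(13, 10) - 30985) + 9199 = (13*(1 + 10) - 30985) + 9199 = (13*11 - 30985) + 9199 = (143 - 30985) + 9199 = -30842 + 9199 = -21643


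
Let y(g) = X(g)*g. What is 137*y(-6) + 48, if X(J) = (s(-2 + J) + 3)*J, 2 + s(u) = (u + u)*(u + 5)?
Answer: 241716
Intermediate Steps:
s(u) = -2 + 2*u*(5 + u) (s(u) = -2 + (u + u)*(u + 5) = -2 + (2*u)*(5 + u) = -2 + 2*u*(5 + u))
X(J) = J*(-19 + 2*(-2 + J)² + 10*J) (X(J) = ((-2 + 2*(-2 + J)² + 10*(-2 + J)) + 3)*J = ((-2 + 2*(-2 + J)² + (-20 + 10*J)) + 3)*J = ((-22 + 2*(-2 + J)² + 10*J) + 3)*J = (-19 + 2*(-2 + J)² + 10*J)*J = J*(-19 + 2*(-2 + J)² + 10*J))
y(g) = g²*(-11 + 2*g + 2*g²) (y(g) = (g*(-11 + 2*g + 2*g²))*g = g²*(-11 + 2*g + 2*g²))
137*y(-6) + 48 = 137*((-6)²*(-11 + 2*(-6) + 2*(-6)²)) + 48 = 137*(36*(-11 - 12 + 2*36)) + 48 = 137*(36*(-11 - 12 + 72)) + 48 = 137*(36*49) + 48 = 137*1764 + 48 = 241668 + 48 = 241716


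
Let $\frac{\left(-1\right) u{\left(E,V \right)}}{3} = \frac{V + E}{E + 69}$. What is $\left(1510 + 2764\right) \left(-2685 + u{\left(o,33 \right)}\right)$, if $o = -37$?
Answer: $- \frac{45896349}{4} \approx -1.1474 \cdot 10^{7}$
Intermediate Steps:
$u{\left(E,V \right)} = - \frac{3 \left(E + V\right)}{69 + E}$ ($u{\left(E,V \right)} = - 3 \frac{V + E}{E + 69} = - 3 \frac{E + V}{69 + E} = - \frac{3 \left(E + V\right)}{69 + E}$)
$\left(1510 + 2764\right) \left(-2685 + u{\left(o,33 \right)}\right) = \left(1510 + 2764\right) \left(-2685 + \frac{3 \left(\left(-1\right) \left(-37\right) - 33\right)}{69 - 37}\right) = 4274 \left(-2685 + \frac{3 \left(37 - 33\right)}{32}\right) = 4274 \left(-2685 + 3 \cdot \frac{1}{32} \cdot 4\right) = 4274 \left(-2685 + \frac{3}{8}\right) = 4274 \left(- \frac{21477}{8}\right) = - \frac{45896349}{4}$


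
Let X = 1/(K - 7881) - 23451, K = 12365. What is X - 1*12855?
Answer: -162796103/4484 ≈ -36306.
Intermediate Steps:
X = -105154283/4484 (X = 1/(12365 - 7881) - 23451 = 1/4484 - 23451 = -105154283/4484 ≈ -23451.)
X - 1*12855 = -105154283/4484 - 1*12855 = -105154283/4484 - 12855 = -162796103/4484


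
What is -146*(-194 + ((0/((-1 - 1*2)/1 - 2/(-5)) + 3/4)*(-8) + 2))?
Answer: 28908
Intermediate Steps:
-146*(-194 + ((0/((-1 - 1*2)/1 - 2/(-5)) + 3/4)*(-8) + 2)) = -146*(-194 + ((0/((-1 - 2)*1 - 2*(-1/5)) + 3*(1/4))*(-8) + 2)) = -146*(-194 + ((0/(-3*1 + 2/5) + 3/4)*(-8) + 2)) = -146*(-194 + ((0/(-3 + 2/5) + 3/4)*(-8) + 2)) = -146*(-194 + ((0/(-13/5) + 3/4)*(-8) + 2)) = -146*(-194 + ((0*(-5/13) + 3/4)*(-8) + 2)) = -146*(-194 + ((0 + 3/4)*(-8) + 2)) = -146*(-194 + ((3/4)*(-8) + 2)) = -146*(-194 + (-6 + 2)) = -146*(-194 - 4) = -146*(-198) = -1*(-28908) = 28908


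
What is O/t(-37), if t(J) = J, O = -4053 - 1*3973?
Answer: 8026/37 ≈ 216.92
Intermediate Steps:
O = -8026 (O = -4053 - 3973 = -8026)
O/t(-37) = -8026/(-37) = -8026*(-1/37) = 8026/37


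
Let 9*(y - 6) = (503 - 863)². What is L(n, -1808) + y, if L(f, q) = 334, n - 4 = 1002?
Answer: 14740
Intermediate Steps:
n = 1006 (n = 4 + 1002 = 1006)
y = 14406 (y = 6 + (503 - 863)²/9 = 6 + (⅑)*(-360)² = 6 + (⅑)*129600 = 6 + 14400 = 14406)
L(n, -1808) + y = 334 + 14406 = 14740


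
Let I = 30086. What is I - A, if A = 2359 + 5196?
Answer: 22531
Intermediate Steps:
A = 7555
I - A = 30086 - 1*7555 = 30086 - 7555 = 22531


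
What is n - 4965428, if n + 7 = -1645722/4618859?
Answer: -22934645784387/4618859 ≈ -4.9654e+6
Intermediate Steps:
n = -33977735/4618859 (n = -7 - 1645722/4618859 = -33977735/4618859 ≈ -7.3563)
n - 4965428 = -33977735/4618859 - 4965428 = -22934645784387/4618859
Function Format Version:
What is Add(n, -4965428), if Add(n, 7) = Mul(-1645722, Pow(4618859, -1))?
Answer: Rational(-22934645784387, 4618859) ≈ -4.9654e+6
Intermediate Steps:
n = Rational(-33977735, 4618859) (n = Add(-7, Mul(-1645722, Pow(4618859, -1))) = Add(-7, Mul(-1645722, Rational(1, 4618859))) = Add(-7, Rational(-1645722, 4618859)) = Rational(-33977735, 4618859) ≈ -7.3563)
Add(n, -4965428) = Add(Rational(-33977735, 4618859), -4965428) = Rational(-22934645784387, 4618859)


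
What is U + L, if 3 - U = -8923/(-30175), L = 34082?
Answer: 1028505952/30175 ≈ 34085.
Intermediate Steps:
U = 81602/30175 (U = 3 - (-1)*8923/(-30175) = 3 - (-1)*8923*(-1/30175) = 3 - (-1)*(-8923)/30175 = 3 - 1*8923/30175 = 3 - 8923/30175 = 81602/30175 ≈ 2.7043)
U + L = 81602/30175 + 34082 = 1028505952/30175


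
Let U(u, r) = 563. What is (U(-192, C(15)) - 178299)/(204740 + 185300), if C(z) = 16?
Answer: -22217/48755 ≈ -0.45569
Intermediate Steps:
(U(-192, C(15)) - 178299)/(204740 + 185300) = (563 - 178299)/(204740 + 185300) = -177736/390040 = -177736*1/390040 = -22217/48755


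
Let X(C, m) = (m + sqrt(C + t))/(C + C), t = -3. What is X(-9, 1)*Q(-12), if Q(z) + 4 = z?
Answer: 8/9 + 16*I*sqrt(3)/9 ≈ 0.88889 + 3.0792*I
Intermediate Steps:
X(C, m) = (m + sqrt(-3 + C))/(2*C) (X(C, m) = (m + sqrt(C - 3))/(C + C) = (m + sqrt(-3 + C))/((2*C)) = (m + sqrt(-3 + C))*(1/(2*C)) = (m + sqrt(-3 + C))/(2*C))
Q(z) = -4 + z
X(-9, 1)*Q(-12) = ((1/2)*(1 + sqrt(-3 - 9))/(-9))*(-4 - 12) = ((1/2)*(-1/9)*(1 + sqrt(-12)))*(-16) = ((1/2)*(-1/9)*(1 + 2*I*sqrt(3)))*(-16) = (-1/18 - I*sqrt(3)/9)*(-16) = 8/9 + 16*I*sqrt(3)/9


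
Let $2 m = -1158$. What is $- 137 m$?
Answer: $79323$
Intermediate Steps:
$m = -579$ ($m = \frac{1}{2} \left(-1158\right) = -579$)
$- 137 m = \left(-137\right) \left(-579\right) = 79323$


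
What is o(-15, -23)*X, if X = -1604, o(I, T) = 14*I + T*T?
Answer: -511676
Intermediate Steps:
o(I, T) = T² + 14*I (o(I, T) = 14*I + T² = T² + 14*I)
o(-15, -23)*X = ((-23)² + 14*(-15))*(-1604) = (529 - 210)*(-1604) = 319*(-1604) = -511676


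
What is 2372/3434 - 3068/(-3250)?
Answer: 350856/214625 ≈ 1.6347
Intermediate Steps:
2372/3434 - 3068/(-3250) = 2372*(1/3434) - 3068*(-1/3250) = 1186/1717 + 118/125 = 350856/214625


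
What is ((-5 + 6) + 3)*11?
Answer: 44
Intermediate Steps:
((-5 + 6) + 3)*11 = (1 + 3)*11 = 4*11 = 44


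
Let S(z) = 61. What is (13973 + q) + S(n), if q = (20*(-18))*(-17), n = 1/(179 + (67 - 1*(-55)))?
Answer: 20154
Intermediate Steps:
n = 1/301 (n = 1/(179 + (67 + 55)) = 1/(179 + 122) = 1/301 ≈ 0.0033223)
q = 6120 (q = -360*(-17) = 6120)
(13973 + q) + S(n) = (13973 + 6120) + 61 = 20093 + 61 = 20154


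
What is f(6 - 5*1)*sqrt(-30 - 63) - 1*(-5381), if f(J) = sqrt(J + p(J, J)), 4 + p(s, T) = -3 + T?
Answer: 5381 - sqrt(465) ≈ 5359.4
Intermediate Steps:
p(s, T) = -7 + T (p(s, T) = -4 + (-3 + T) = -7 + T)
f(J) = sqrt(-7 + 2*J) (f(J) = sqrt(J + (-7 + J)) = sqrt(-7 + 2*J))
f(6 - 5*1)*sqrt(-30 - 63) - 1*(-5381) = sqrt(-7 + 2*(6 - 5*1))*sqrt(-30 - 63) - 1*(-5381) = sqrt(-7 + 2*(6 - 5))*sqrt(-93) + 5381 = sqrt(-7 + 2*1)*(I*sqrt(93)) + 5381 = sqrt(-7 + 2)*(I*sqrt(93)) + 5381 = sqrt(-5)*(I*sqrt(93)) + 5381 = (I*sqrt(5))*(I*sqrt(93)) + 5381 = -sqrt(465) + 5381 = 5381 - sqrt(465)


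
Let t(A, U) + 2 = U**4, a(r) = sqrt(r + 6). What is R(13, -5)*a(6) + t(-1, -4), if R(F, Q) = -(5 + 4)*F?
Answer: 254 - 234*sqrt(3) ≈ -151.30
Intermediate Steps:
a(r) = sqrt(6 + r)
R(F, Q) = -9*F
t(A, U) = -2 + U**4
R(13, -5)*a(6) + t(-1, -4) = (-9*13)*sqrt(6 + 6) + (-2 + (-4)**4) = -234*sqrt(3) + (-2 + 256) = -234*sqrt(3) + 254 = 254 - 234*sqrt(3)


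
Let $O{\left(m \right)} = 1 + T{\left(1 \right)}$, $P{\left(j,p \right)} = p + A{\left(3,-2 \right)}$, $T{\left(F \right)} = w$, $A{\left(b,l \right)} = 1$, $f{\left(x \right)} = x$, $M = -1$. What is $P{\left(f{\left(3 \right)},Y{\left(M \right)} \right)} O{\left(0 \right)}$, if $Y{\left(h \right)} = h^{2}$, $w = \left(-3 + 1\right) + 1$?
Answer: $0$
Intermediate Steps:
$w = -1$ ($w = -2 + 1 = -1$)
$T{\left(F \right)} = -1$
$P{\left(j,p \right)} = 1 + p$ ($P{\left(j,p \right)} = p + 1 = 1 + p$)
$O{\left(m \right)} = 0$ ($O{\left(m \right)} = 1 - 1 = 0$)
$P{\left(f{\left(3 \right)},Y{\left(M \right)} \right)} O{\left(0 \right)} = \left(1 + \left(-1\right)^{2}\right) 0 = \left(1 + 1\right) 0 = 2 \cdot 0 = 0$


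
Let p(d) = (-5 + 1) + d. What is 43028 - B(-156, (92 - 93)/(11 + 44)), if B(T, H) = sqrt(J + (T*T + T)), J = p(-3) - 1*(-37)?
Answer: 43028 - 3*sqrt(2690) ≈ 42872.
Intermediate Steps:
p(d) = -4 + d
J = 30 (J = (-4 - 3) - 1*(-37) = -7 + 37 = 30)
B(T, H) = sqrt(30 + T + T**2) (B(T, H) = sqrt(30 + (T*T + T)) = sqrt(30 + (T**2 + T)) = sqrt(30 + (T + T**2)) = sqrt(30 + T + T**2))
43028 - B(-156, (92 - 93)/(11 + 44)) = 43028 - sqrt(30 - 156 + (-156)**2) = 43028 - sqrt(30 - 156 + 24336) = 43028 - sqrt(24210) = 43028 - 3*sqrt(2690)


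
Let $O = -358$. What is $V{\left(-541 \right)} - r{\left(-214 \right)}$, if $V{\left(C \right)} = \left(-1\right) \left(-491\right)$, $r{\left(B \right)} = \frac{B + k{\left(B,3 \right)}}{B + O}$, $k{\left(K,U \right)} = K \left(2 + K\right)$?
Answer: $\frac{163003}{286} \approx 569.94$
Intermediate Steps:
$r{\left(B \right)} = \frac{B + B \left(2 + B\right)}{-358 + B}$ ($r{\left(B \right)} = \frac{B + B \left(2 + B\right)}{B - 358} = \frac{B + B \left(2 + B\right)}{-358 + B}$)
$V{\left(C \right)} = 491$
$V{\left(-541 \right)} - r{\left(-214 \right)} = 491 - - \frac{214 \left(3 - 214\right)}{-358 - 214} = 491 - \left(-214\right) \frac{1}{-572} \left(-211\right) = 491 - \left(-214\right) \left(- \frac{1}{572}\right) \left(-211\right) = 491 - - \frac{22577}{286} = 491 + \frac{22577}{286} = \frac{163003}{286}$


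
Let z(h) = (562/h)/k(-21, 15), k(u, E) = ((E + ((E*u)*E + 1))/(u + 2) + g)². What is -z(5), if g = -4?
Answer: -202882/107323445 ≈ -0.0018904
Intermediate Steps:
k(u, E) = (-4 + (1 + E + u*E²)/(2 + u))² (k(u, E) = ((E + ((E*u)*E + 1))/(u + 2) - 4)² = ((E + (u*E² + 1))/(2 + u) - 4)² = ((E + (1 + u*E²))/(2 + u) - 4)² = ((1 + E + u*E²)/(2 + u) - 4)² = (-4 + (1 + E + u*E²)/(2 + u))²)
z(h) = 202882/(21464689*h) (z(h) = (562/h)/(((-7 + 15 - 4*(-21) - 21*15²)²/(2 - 21)²)) = (562/h)/(((-7 + 15 + 84 - 21*225)²/(-19)²)) = (562/h)/(((-7 + 15 + 84 - 4725)²/361)) = (562/h)/(((1/361)*(-4633)²)) = (562/h)/(((1/361)*21464689)) = (562/h)/(21464689/361) = (562/h)*(361/21464689) = 202882/(21464689*h))
-z(5) = -202882/(21464689*5) = -1*202882/107323445 = -202882/107323445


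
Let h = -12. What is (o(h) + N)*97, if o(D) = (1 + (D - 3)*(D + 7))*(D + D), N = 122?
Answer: -165094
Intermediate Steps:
o(D) = 2*D*(1 + (-3 + D)*(7 + D)) (o(D) = (1 + (-3 + D)*(7 + D))*(2*D) = 2*D*(1 + (-3 + D)*(7 + D)))
(o(h) + N)*97 = (2*(-12)*(-20 + (-12)**2 + 4*(-12)) + 122)*97 = (2*(-12)*(-20 + 144 - 48) + 122)*97 = (2*(-12)*76 + 122)*97 = (-1824 + 122)*97 = -1702*97 = -165094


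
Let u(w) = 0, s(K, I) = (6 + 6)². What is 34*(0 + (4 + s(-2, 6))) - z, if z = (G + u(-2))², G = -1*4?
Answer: 5016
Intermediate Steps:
s(K, I) = 144 (s(K, I) = 12² = 144)
G = -4
z = 16 (z = (-4 + 0)² = (-4)² = 16)
34*(0 + (4 + s(-2, 6))) - z = 34*(0 + (4 + 144)) - 1*16 = 34*(0 + 148) - 16 = 34*148 - 16 = 5032 - 16 = 5016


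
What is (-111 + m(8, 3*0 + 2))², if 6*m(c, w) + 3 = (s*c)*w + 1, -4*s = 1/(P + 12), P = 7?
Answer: 4477456/361 ≈ 12403.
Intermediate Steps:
s = -1/76 (s = -1/(4*(7 + 12)) = -¼/19 = -¼*1/19 = -1/76 ≈ -0.013158)
m(c, w) = -⅓ - c*w/456 (m(c, w) = -½ + ((-c/76)*w + 1)/6 = -½ + (-c*w/76 + 1)/6 = -½ + (1 - c*w/76)/6 = -½ + (⅙ - c*w/456) = -⅓ - c*w/456)
(-111 + m(8, 3*0 + 2))² = (-111 + (-⅓ - 1/456*8*(3*0 + 2)))² = (-111 + (-⅓ - 1/456*8*(0 + 2)))² = (-111 + (-⅓ - 1/456*8*2))² = (-111 + (-⅓ - 2/57))² = (-111 - 7/19)² = (-2116/19)² = 4477456/361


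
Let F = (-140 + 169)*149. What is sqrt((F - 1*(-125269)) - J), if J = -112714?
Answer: 8*sqrt(3786) ≈ 492.24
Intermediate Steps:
F = 4321 (F = 29*149 = 4321)
sqrt((F - 1*(-125269)) - J) = sqrt((4321 - 1*(-125269)) - 1*(-112714)) = sqrt((4321 + 125269) + 112714) = sqrt(129590 + 112714) = sqrt(242304) = 8*sqrt(3786)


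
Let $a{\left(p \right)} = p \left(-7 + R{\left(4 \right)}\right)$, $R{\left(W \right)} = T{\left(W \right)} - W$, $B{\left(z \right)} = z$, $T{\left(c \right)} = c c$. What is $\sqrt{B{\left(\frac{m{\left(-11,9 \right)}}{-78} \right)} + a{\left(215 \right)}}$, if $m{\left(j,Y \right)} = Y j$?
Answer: $\frac{\sqrt{727558}}{26} \approx 32.807$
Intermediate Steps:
$T{\left(c \right)} = c^{2}$
$R{\left(W \right)} = W^{2} - W$
$a{\left(p \right)} = 5 p$ ($a{\left(p \right)} = p \left(-7 + 4 \left(-1 + 4\right)\right) = p \left(-7 + 4 \cdot 3\right) = p \left(-7 + 12\right) = p 5 = 5 p$)
$\sqrt{B{\left(\frac{m{\left(-11,9 \right)}}{-78} \right)} + a{\left(215 \right)}} = \sqrt{\frac{9 \left(-11\right)}{-78} + 5 \cdot 215} = \sqrt{\left(-99\right) \left(- \frac{1}{78}\right) + 1075} = \sqrt{\frac{33}{26} + 1075} = \sqrt{\frac{27983}{26}} = \frac{\sqrt{727558}}{26}$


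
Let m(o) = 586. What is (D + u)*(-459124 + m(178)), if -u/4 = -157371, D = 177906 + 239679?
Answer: -480120925122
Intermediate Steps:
D = 417585
u = 629484 (u = -4*(-157371) = 629484)
(D + u)*(-459124 + m(178)) = (417585 + 629484)*(-459124 + 586) = 1047069*(-458538) = -480120925122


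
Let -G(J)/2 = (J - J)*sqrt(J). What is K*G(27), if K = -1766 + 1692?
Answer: 0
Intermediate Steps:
K = -74
G(J) = 0 (G(J) = -2*(J - J)*sqrt(J) = -0*sqrt(J) = -2*0 = 0)
K*G(27) = -74*0 = 0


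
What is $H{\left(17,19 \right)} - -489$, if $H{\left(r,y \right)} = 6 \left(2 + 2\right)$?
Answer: $513$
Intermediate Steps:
$H{\left(r,y \right)} = 24$ ($H{\left(r,y \right)} = 6 \cdot 4 = 24$)
$H{\left(17,19 \right)} - -489 = 24 - -489 = 24 + 489 = 513$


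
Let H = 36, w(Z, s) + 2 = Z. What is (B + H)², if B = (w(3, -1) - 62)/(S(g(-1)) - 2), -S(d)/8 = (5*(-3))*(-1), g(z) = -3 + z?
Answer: 5329/4 ≈ 1332.3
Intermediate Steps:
w(Z, s) = -2 + Z
S(d) = -120 (S(d) = -8*5*(-3)*(-1) = -(-120)*(-1) = -8*15 = -120)
B = ½ (B = ((-2 + 3) - 62)/(-120 - 2) = (1 - 62)/(-122) = -61*(-1/122) = ½ ≈ 0.50000)
(B + H)² = (½ + 36)² = (73/2)² = 5329/4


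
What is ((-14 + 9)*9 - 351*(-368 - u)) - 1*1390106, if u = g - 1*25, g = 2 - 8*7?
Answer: -1288712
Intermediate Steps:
g = -54 (g = 2 - 56 = -54)
u = -79 (u = -54 - 1*25 = -54 - 25 = -79)
((-14 + 9)*9 - 351*(-368 - u)) - 1*1390106 = ((-14 + 9)*9 - 351*(-368 - 1*(-79))) - 1*1390106 = (-5*9 - 351*(-368 + 79)) - 1390106 = (-45 - 351*(-289)) - 1390106 = (-45 + 101439) - 1390106 = 101394 - 1390106 = -1288712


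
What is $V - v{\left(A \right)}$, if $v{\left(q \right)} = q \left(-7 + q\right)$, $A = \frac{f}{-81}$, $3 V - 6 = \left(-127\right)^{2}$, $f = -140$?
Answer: $\frac{35347025}{6561} \approx 5387.4$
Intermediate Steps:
$V = \frac{16135}{3}$ ($V = 2 + \frac{\left(-127\right)^{2}}{3} = 2 + \frac{1}{3} \cdot 16129 = 2 + \frac{16129}{3} = \frac{16135}{3} \approx 5378.3$)
$A = \frac{140}{81}$ ($A = - \frac{140}{-81} = \left(-140\right) \left(- \frac{1}{81}\right) = \frac{140}{81} \approx 1.7284$)
$V - v{\left(A \right)} = \frac{16135}{3} - \frac{140 \left(-7 + \frac{140}{81}\right)}{81} = \frac{16135}{3} - \frac{140}{81} \left(- \frac{427}{81}\right) = \frac{16135}{3} - - \frac{59780}{6561} = \frac{16135}{3} + \frac{59780}{6561} = \frac{35347025}{6561}$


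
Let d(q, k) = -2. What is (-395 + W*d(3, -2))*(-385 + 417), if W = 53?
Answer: -16032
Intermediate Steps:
(-395 + W*d(3, -2))*(-385 + 417) = (-395 + 53*(-2))*(-385 + 417) = (-395 - 106)*32 = -501*32 = -16032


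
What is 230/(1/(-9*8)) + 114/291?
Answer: -1606282/97 ≈ -16560.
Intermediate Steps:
230/(1/(-9*8)) + 114/291 = 230/(1/(-72)) + 114*(1/291) = 230/(-1/72) + 38/97 = 230*(-72) + 38/97 = -16560 + 38/97 = -1606282/97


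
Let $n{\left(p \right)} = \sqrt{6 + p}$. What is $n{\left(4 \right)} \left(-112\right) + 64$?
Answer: $64 - 112 \sqrt{10} \approx -290.18$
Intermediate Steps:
$n{\left(4 \right)} \left(-112\right) + 64 = \sqrt{6 + 4} \left(-112\right) + 64 = \sqrt{10} \left(-112\right) + 64 = - 112 \sqrt{10} + 64 = 64 - 112 \sqrt{10}$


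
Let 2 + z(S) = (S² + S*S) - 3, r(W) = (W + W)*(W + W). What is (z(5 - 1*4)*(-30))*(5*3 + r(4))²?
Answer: 561690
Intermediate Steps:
r(W) = 4*W² (r(W) = (2*W)*(2*W) = 4*W²)
z(S) = -5 + 2*S² (z(S) = -2 + ((S² + S*S) - 3) = -2 + ((S² + S²) - 3) = -2 + (2*S² - 3) = -2 + (-3 + 2*S²) = -5 + 2*S²)
(z(5 - 1*4)*(-30))*(5*3 + r(4))² = ((-5 + 2*(5 - 1*4)²)*(-30))*(5*3 + 4*4²)² = ((-5 + 2*(5 - 4)²)*(-30))*(15 + 4*16)² = ((-5 + 2*1²)*(-30))*(15 + 64)² = ((-5 + 2*1)*(-30))*79² = ((-5 + 2)*(-30))*6241 = -3*(-30)*6241 = 90*6241 = 561690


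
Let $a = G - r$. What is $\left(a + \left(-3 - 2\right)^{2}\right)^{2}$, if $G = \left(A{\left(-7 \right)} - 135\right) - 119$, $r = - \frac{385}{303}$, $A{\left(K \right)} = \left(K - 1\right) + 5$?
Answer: $\frac{4887547921}{91809} \approx 53236.0$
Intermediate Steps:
$A{\left(K \right)} = 4 + K$ ($A{\left(K \right)} = \left(-1 + K\right) + 5 = 4 + K$)
$r = - \frac{385}{303}$ ($r = \left(-385\right) \frac{1}{303} = - \frac{385}{303} \approx -1.2706$)
$G = -257$ ($G = \left(\left(4 - 7\right) - 135\right) - 119 = \left(-3 - 135\right) - 119 = -138 - 119 = -257$)
$a = - \frac{77486}{303}$ ($a = -257 - - \frac{385}{303} = -257 + \frac{385}{303} = - \frac{77486}{303} \approx -255.73$)
$\left(a + \left(-3 - 2\right)^{2}\right)^{2} = \left(- \frac{77486}{303} + \left(-3 - 2\right)^{2}\right)^{2} = \left(- \frac{77486}{303} + \left(-5\right)^{2}\right)^{2} = \left(- \frac{77486}{303} + 25\right)^{2} = \left(- \frac{69911}{303}\right)^{2} = \frac{4887547921}{91809}$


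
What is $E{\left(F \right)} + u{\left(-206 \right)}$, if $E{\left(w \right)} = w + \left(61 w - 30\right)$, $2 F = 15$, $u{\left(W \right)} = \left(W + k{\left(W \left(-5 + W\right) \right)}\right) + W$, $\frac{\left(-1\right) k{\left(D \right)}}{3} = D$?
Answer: $-130375$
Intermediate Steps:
$k{\left(D \right)} = - 3 D$
$u{\left(W \right)} = 2 W - 3 W \left(-5 + W\right)$ ($u{\left(W \right)} = \left(W - 3 W \left(-5 + W\right)\right) + W = 2 W - 3 W \left(-5 + W\right)$)
$F = \frac{15}{2}$ ($F = \frac{1}{2} \cdot 15 = \frac{15}{2} \approx 7.5$)
$E{\left(w \right)} = -30 + 62 w$ ($E{\left(w \right)} = w + \left(-30 + 61 w\right) = -30 + 62 w$)
$E{\left(F \right)} + u{\left(-206 \right)} = \left(-30 + 62 \cdot \frac{15}{2}\right) - 206 \left(17 - -618\right) = \left(-30 + 465\right) - 206 \left(17 + 618\right) = 435 - 130810 = -130375$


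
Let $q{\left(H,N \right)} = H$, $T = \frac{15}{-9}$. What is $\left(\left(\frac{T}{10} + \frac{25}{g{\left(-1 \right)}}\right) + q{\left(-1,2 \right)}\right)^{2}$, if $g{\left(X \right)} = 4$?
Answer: $\frac{3721}{144} \approx 25.84$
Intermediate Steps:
$T = - \frac{5}{3}$ ($T = 15 \left(- \frac{1}{9}\right) = - \frac{5}{3} \approx -1.6667$)
$\left(\left(\frac{T}{10} + \frac{25}{g{\left(-1 \right)}}\right) + q{\left(-1,2 \right)}\right)^{2} = \left(\left(- \frac{5}{3 \cdot 10} + \frac{25}{4}\right) - 1\right)^{2} = \left(\left(\left(- \frac{5}{3}\right) \frac{1}{10} + 25 \cdot \frac{1}{4}\right) - 1\right)^{2} = \left(\left(- \frac{1}{6} + \frac{25}{4}\right) - 1\right)^{2} = \left(\frac{73}{12} - 1\right)^{2} = \left(\frac{61}{12}\right)^{2} = \frac{3721}{144}$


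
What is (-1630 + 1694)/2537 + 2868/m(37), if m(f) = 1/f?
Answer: 269216356/2537 ≈ 1.0612e+5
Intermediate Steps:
(-1630 + 1694)/2537 + 2868/m(37) = (-1630 + 1694)/2537 + 2868/(1/37) = 64*(1/2537) + 2868/(1/37) = 64/2537 + 2868*37 = 64/2537 + 106116 = 269216356/2537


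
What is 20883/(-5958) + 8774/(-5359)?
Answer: -54729163/10642974 ≈ -5.1423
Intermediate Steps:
20883/(-5958) + 8774/(-5359) = 20883*(-1/5958) + 8774*(-1/5359) = -6961/1986 - 8774/5359 = -54729163/10642974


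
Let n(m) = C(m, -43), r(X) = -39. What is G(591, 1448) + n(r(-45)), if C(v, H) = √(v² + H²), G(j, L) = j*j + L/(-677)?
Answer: 236461789/677 + √3370 ≈ 3.4934e+5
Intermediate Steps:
G(j, L) = j² - L/677
C(v, H) = √(H² + v²)
n(m) = √(1849 + m²) (n(m) = √((-43)² + m²) = √(1849 + m²))
G(591, 1448) + n(r(-45)) = (591² - 1/677*1448) + √(1849 + (-39)²) = (349281 - 1448/677) + √(1849 + 1521) = 236461789/677 + √3370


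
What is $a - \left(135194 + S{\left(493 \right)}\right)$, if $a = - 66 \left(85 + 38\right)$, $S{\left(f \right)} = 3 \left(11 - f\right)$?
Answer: $-141866$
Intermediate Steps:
$S{\left(f \right)} = 33 - 3 f$
$a = -8118$ ($a = \left(-66\right) 123 = -8118$)
$a - \left(135194 + S{\left(493 \right)}\right) = -8118 - \left(135194 + \left(33 - 1479\right)\right) = -8118 - \left(135194 - 1446\right) = -8118 - 133748 = -141866$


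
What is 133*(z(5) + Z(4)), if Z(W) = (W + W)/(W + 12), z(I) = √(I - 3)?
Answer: 133/2 + 133*√2 ≈ 254.59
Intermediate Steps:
z(I) = √(-3 + I)
Z(W) = 2*W/(12 + W) (Z(W) = (2*W)/(12 + W) = 2*W/(12 + W))
133*(z(5) + Z(4)) = 133*(√(-3 + 5) + 2*4/(12 + 4)) = 133*(√2 + 2*4/16) = 133*(√2 + 2*4*(1/16)) = 133*(√2 + ½) = 133*(½ + √2) = 133/2 + 133*√2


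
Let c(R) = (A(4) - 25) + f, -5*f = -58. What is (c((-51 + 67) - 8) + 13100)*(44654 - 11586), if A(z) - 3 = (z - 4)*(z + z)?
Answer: 2164234464/5 ≈ 4.3285e+8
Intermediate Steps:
f = 58/5 (f = -1/5*(-58) = 58/5 ≈ 11.600)
A(z) = 3 + 2*z*(-4 + z) (A(z) = 3 + (z - 4)*(z + z) = 3 + (-4 + z)*(2*z) = 3 + 2*z*(-4 + z))
c(R) = -52/5 (c(R) = ((3 - 8*4 + 2*4**2) - 25) + 58/5 = ((3 - 32 + 2*16) - 25) + 58/5 = ((3 - 32 + 32) - 25) + 58/5 = (3 - 25) + 58/5 = -22 + 58/5 = -52/5)
(c((-51 + 67) - 8) + 13100)*(44654 - 11586) = (-52/5 + 13100)*(44654 - 11586) = (65448/5)*33068 = 2164234464/5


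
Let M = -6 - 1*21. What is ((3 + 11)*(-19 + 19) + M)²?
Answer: 729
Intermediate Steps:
M = -27 (M = -6 - 21 = -27)
((3 + 11)*(-19 + 19) + M)² = ((3 + 11)*(-19 + 19) - 27)² = (14*0 - 27)² = (0 - 27)² = (-27)² = 729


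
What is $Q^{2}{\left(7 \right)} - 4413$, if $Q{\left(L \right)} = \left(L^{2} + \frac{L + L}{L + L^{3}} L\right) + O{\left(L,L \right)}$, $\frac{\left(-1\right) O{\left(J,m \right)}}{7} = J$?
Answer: $- \frac{2758076}{625} \approx -4412.9$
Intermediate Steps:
$O{\left(J,m \right)} = - 7 J$
$Q{\left(L \right)} = L^{2} - 7 L + \frac{2 L^{2}}{L + L^{3}}$ ($Q{\left(L \right)} = \left(L^{2} + \frac{L + L}{L + L^{3}} L\right) - 7 L = \left(L^{2} + \frac{2 L}{L + L^{3}} L\right) - 7 L = \left(L^{2} + \frac{2 L^{2}}{L + L^{3}}\right) - 7 L = L^{2} - 7 L + \frac{2 L^{2}}{L + L^{3}}$)
$Q^{2}{\left(7 \right)} - 4413 = \left(\frac{7 \left(-5 + 7 + 7^{3} - 7 \cdot 7^{2}\right)}{1 + 7^{2}}\right)^{2} - 4413 = \left(\frac{7 \left(-5 + 7 + 343 - 343\right)}{1 + 49}\right)^{2} - 4413 = \left(\frac{7 \left(-5 + 7 + 343 - 343\right)}{50}\right)^{2} - 4413 = \left(7 \cdot \frac{1}{50} \cdot 2\right)^{2} - 4413 = \left(\frac{7}{25}\right)^{2} - 4413 = \frac{49}{625} - 4413 = - \frac{2758076}{625}$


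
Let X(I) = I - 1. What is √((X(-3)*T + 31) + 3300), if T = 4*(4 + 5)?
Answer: √3187 ≈ 56.453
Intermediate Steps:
X(I) = -1 + I
T = 36 (T = 4*9 = 36)
√((X(-3)*T + 31) + 3300) = √(((-1 - 3)*36 + 31) + 3300) = √((-4*36 + 31) + 3300) = √((-144 + 31) + 3300) = √(-113 + 3300) = √3187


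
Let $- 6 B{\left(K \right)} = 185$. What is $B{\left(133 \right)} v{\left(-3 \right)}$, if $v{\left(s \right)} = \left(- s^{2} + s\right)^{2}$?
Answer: $-4440$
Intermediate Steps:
$B{\left(K \right)} = - \frac{185}{6}$ ($B{\left(K \right)} = \left(- \frac{1}{6}\right) 185 = - \frac{185}{6}$)
$v{\left(s \right)} = \left(s - s^{2}\right)^{2}$
$B{\left(133 \right)} v{\left(-3 \right)} = - \frac{185 \left(-3\right)^{2} \left(-1 - 3\right)^{2}}{6} = - \frac{185 \cdot 9 \left(-4\right)^{2}}{6} = - \frac{185 \cdot 9 \cdot 16}{6} = \left(- \frac{185}{6}\right) 144 = -4440$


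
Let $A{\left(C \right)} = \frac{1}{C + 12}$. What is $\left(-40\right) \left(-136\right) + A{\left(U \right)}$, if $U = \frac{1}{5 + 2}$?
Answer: $\frac{462407}{85} \approx 5440.1$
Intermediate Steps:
$U = \frac{1}{7} \approx 0.14286$
$A{\left(C \right)} = \frac{1}{12 + C}$
$\left(-40\right) \left(-136\right) + A{\left(U \right)} = \left(-40\right) \left(-136\right) + \frac{1}{12 + \frac{1}{7}} = 5440 + \frac{1}{\frac{85}{7}} = 5440 + \frac{7}{85} = \frac{462407}{85}$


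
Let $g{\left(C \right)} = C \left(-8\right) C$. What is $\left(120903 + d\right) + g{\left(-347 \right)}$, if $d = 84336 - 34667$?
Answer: $-792700$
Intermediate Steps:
$g{\left(C \right)} = - 8 C^{2}$ ($g{\left(C \right)} = - 8 C C = - 8 C^{2}$)
$d = 49669$ ($d = 84336 - 34667 = 49669$)
$\left(120903 + d\right) + g{\left(-347 \right)} = \left(120903 + 49669\right) - 8 \left(-347\right)^{2} = 170572 - 963272 = -792700$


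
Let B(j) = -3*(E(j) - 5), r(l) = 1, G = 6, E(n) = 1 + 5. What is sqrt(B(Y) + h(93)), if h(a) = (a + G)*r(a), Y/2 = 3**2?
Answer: 4*sqrt(6) ≈ 9.7980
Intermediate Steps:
Y = 18 (Y = 2*3**2 = 2*9 = 18)
E(n) = 6
h(a) = 6 + a (h(a) = (a + 6)*1 = (6 + a)*1 = 6 + a)
B(j) = -3 (B(j) = -3*(6 - 5) = -3*1 = -3)
sqrt(B(Y) + h(93)) = sqrt(-3 + (6 + 93)) = sqrt(-3 + 99) = sqrt(96) = 4*sqrt(6)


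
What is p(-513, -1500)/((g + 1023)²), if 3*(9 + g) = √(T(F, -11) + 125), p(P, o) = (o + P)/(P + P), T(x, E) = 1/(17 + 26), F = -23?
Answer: 4577793373/2398932782465736 - 886574*√903/1899155119452041 ≈ 1.8942e-6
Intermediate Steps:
T(x, E) = 1/43
p(P, o) = (P + o)/(2*P) (p(P, o) = (P + o)/((2*P)) = (P + o)*(1/(2*P)) = (P + o)/(2*P))
g = -9 + 16*√903/129 (g = -9 + √(1/43 + 125)/3 = -9 + √(5376/43)/3 = -9 + (16*√903/43)/3 = -9 + 16*√903/129 ≈ -5.2729)
p(-513, -1500)/((g + 1023)²) = ((½)*(-513 - 1500)/(-513))/(((-9 + 16*√903/129) + 1023)²) = ((½)*(-1/513)*(-2013))/((1014 + 16*√903/129)²) = 671/(342*(1014 + 16*√903/129)²)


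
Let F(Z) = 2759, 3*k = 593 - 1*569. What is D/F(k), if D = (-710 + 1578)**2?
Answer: 24304/89 ≈ 273.08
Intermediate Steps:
k = 8 (k = (593 - 1*569)/3 = (593 - 569)/3 = (1/3)*24 = 8)
D = 753424 (D = 868**2 = 753424)
D/F(k) = 753424/2759 = 753424*(1/2759) = 24304/89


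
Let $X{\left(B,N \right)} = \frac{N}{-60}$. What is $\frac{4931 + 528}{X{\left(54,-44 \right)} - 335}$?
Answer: $- \frac{81885}{5014} \approx -16.331$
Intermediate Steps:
$X{\left(B,N \right)} = - \frac{N}{60}$ ($X{\left(B,N \right)} = N \left(- \frac{1}{60}\right) = - \frac{N}{60}$)
$\frac{4931 + 528}{X{\left(54,-44 \right)} - 335} = \frac{4931 + 528}{\left(- \frac{1}{60}\right) \left(-44\right) - 335} = \frac{5459}{\frac{11}{15} - 335} = \frac{5459}{- \frac{5014}{15}} = 5459 \left(- \frac{15}{5014}\right) = - \frac{81885}{5014}$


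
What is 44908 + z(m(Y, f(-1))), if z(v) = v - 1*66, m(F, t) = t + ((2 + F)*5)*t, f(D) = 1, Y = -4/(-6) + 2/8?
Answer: 538291/12 ≈ 44858.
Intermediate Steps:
Y = 11/12 (Y = -4*(-1/6) + 2*(1/8) = 2/3 + 1/4 = 11/12 ≈ 0.91667)
m(F, t) = t + t*(10 + 5*F) (m(F, t) = t + (10 + 5*F)*t = t + t*(10 + 5*F))
z(v) = -66 + v (z(v) = v - 66 = -66 + v)
44908 + z(m(Y, f(-1))) = 44908 + (-66 + 1*(11 + 5*(11/12))) = 44908 + (-66 + 1*(11 + 55/12)) = 44908 + (-66 + 1*(187/12)) = 44908 + (-66 + 187/12) = 44908 - 605/12 = 538291/12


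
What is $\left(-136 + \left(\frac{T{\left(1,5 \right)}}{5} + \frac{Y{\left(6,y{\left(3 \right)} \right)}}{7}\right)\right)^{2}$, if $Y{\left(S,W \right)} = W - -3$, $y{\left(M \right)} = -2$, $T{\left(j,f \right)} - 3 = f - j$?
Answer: $\frac{22146436}{1225} \approx 18079.0$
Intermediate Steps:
$T{\left(j,f \right)} = 3 + f - j$ ($T{\left(j,f \right)} = 3 + \left(f - j\right) = 3 + f - j$)
$Y{\left(S,W \right)} = 3 + W$ ($Y{\left(S,W \right)} = W + 3 = 3 + W$)
$\left(-136 + \left(\frac{T{\left(1,5 \right)}}{5} + \frac{Y{\left(6,y{\left(3 \right)} \right)}}{7}\right)\right)^{2} = \left(-136 + \left(\frac{3 + 5 - 1}{5} + \frac{3 - 2}{7}\right)\right)^{2} = \left(-136 + \left(\left(3 + 5 - 1\right) \frac{1}{5} + 1 \cdot \frac{1}{7}\right)\right)^{2} = \left(-136 + \left(7 \cdot \frac{1}{5} + \frac{1}{7}\right)\right)^{2} = \left(-136 + \left(\frac{7}{5} + \frac{1}{7}\right)\right)^{2} = \left(-136 + \frac{54}{35}\right)^{2} = \left(- \frac{4706}{35}\right)^{2} = \frac{22146436}{1225}$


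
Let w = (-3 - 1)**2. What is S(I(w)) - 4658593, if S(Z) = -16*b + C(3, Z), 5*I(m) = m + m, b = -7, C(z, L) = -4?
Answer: -4658485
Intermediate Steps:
w = 16 (w = (-4)**2 = 16)
I(m) = 2*m/5 (I(m) = (m + m)/5 = (2*m)/5 = 2*m/5)
S(Z) = 108 (S(Z) = -16*(-7) - 4 = 112 - 4 = 108)
S(I(w)) - 4658593 = 108 - 4658593 = -4658485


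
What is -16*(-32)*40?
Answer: 20480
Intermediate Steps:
-16*(-32)*40 = 512*40 = 20480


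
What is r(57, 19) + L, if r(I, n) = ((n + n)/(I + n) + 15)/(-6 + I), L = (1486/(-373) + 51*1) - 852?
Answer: -30614855/38046 ≈ -804.68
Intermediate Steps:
L = -300259/373 (L = (1486*(-1/373) + 51) - 852 = (-1486/373 + 51) - 852 = 17537/373 - 852 = -300259/373 ≈ -804.98)
r(I, n) = (15 + 2*n/(I + n))/(-6 + I) (r(I, n) = ((2*n)/(I + n) + 15)/(-6 + I) = (2*n/(I + n) + 15)/(-6 + I) = (15 + 2*n/(I + n))/(-6 + I))
r(57, 19) + L = (15*57 + 17*19)/(57**2 - 6*57 - 6*19 + 57*19) - 300259/373 = (855 + 323)/(3249 - 342 - 114 + 1083) - 300259/373 = 1178/3876 - 300259/373 = (1/3876)*1178 - 300259/373 = 31/102 - 300259/373 = -30614855/38046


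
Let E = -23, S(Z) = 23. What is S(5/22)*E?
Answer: -529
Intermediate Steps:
S(5/22)*E = 23*(-23) = -529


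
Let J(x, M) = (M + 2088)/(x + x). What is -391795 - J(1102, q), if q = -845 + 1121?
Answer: -215879636/551 ≈ -3.9180e+5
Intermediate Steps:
q = 276
J(x, M) = (2088 + M)/(2*x) (J(x, M) = (2088 + M)/((2*x)) = (2088 + M)*(1/(2*x)) = (2088 + M)/(2*x))
-391795 - J(1102, q) = -391795 - (2088 + 276)/(2*1102) = -391795 - 2364/(2*1102) = -391795 - 1*591/551 = -391795 - 591/551 = -215879636/551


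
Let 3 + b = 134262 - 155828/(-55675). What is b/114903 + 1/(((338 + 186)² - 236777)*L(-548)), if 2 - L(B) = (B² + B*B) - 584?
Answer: 169535312855133445909/145090533683461050450 ≈ 1.1685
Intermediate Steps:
L(B) = 586 - 2*B² (L(B) = 2 - ((B² + B*B) - 584) = 2 - ((B² + B²) - 584) = 2 - (2*B² - 584) = 2 - (-584 + 2*B²) = 2 + (584 - 2*B²) = 586 - 2*B²)
b = 7475025653/55675 (b = -3 + (134262 - 155828/(-55675)) = -3 + (134262 - 155828*(-1)/55675) = -3 + (134262 - 1*(-155828/55675)) = -3 + (134262 + 155828/55675) = -3 + 7475192678/55675 = 7475025653/55675 ≈ 1.3426e+5)
b/114903 + 1/(((338 + 186)² - 236777)*L(-548)) = (7475025653/55675)/114903 + 1/(((338 + 186)² - 236777)*(586 - 2*(-548)²)) = (7475025653/55675)*(1/114903) + 1/((524² - 236777)*(586 - 2*300304)) = 7475025653/6397224525 + 1/((274576 - 236777)*(586 - 600608)) = 7475025653/6397224525 + 1/(37799*(-600022)) = 7475025653/6397224525 + (1/37799)*(-1/600022) = 7475025653/6397224525 - 1/22680231578 = 169535312855133445909/145090533683461050450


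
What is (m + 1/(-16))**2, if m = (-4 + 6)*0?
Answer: 1/256 ≈ 0.0039063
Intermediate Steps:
m = 0 (m = 2*0 = 0)
(m + 1/(-16))**2 = (0 + 1/(-16))**2 = (0 - 1/16)**2 = (-1/16)**2 = 1/256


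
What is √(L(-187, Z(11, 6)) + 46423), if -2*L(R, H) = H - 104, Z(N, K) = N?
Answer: √185878/2 ≈ 215.57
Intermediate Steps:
L(R, H) = 52 - H/2 (L(R, H) = -(H - 104)/2 = -(-104 + H)/2 = 52 - H/2)
√(L(-187, Z(11, 6)) + 46423) = √((52 - ½*11) + 46423) = √((52 - 11/2) + 46423) = √(93/2 + 46423) = √(92939/2) = √185878/2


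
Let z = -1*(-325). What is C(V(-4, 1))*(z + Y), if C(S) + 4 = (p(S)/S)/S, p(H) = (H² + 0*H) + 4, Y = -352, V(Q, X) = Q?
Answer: 297/4 ≈ 74.250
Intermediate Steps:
p(H) = 4 + H² (p(H) = (H² + 0) + 4 = H² + 4 = 4 + H²)
z = 325
C(S) = -4 + (4 + S²)/S² (C(S) = -4 + ((4 + S²)/S)/S = -4 + (4 + S²)/S²)
C(V(-4, 1))*(z + Y) = (-3 + 4/(-4)²)*(325 - 352) = (-3 + 4*(1/16))*(-27) = (-3 + ¼)*(-27) = -11/4*(-27) = 297/4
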